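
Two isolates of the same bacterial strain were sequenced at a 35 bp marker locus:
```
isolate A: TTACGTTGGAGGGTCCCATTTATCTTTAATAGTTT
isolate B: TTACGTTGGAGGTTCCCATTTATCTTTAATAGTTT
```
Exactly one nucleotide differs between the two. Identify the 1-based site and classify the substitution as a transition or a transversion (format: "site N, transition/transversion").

site 13, transversion

The sequences differ only at site 13: G→T (purine→pyrimidine), a transversion.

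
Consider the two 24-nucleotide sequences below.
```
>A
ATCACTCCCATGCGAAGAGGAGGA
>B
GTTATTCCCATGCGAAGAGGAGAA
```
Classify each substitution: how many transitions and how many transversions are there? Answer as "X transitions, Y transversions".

4 transitions, 0 transversions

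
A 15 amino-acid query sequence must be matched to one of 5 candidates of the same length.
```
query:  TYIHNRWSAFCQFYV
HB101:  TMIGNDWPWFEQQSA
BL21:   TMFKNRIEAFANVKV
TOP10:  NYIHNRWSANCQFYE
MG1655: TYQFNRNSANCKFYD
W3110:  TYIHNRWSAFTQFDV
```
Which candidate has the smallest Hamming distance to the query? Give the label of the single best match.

Hamming distances to query — HB101: 9; BL21: 9; TOP10: 3; MG1655: 6; W3110: 2.
Smallest is W3110 with 2 mismatches.

W3110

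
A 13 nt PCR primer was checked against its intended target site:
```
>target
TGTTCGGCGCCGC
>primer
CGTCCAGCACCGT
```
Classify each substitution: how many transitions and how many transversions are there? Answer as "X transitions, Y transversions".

5 transitions, 0 transversions

Mismatches (1-based):
position 1: T→C (pyrimidine→pyrimidine, transition)
position 4: T→C (pyrimidine→pyrimidine, transition)
position 6: G→A (purine→purine, transition)
position 9: G→A (purine→purine, transition)
position 13: C→T (pyrimidine→pyrimidine, transition)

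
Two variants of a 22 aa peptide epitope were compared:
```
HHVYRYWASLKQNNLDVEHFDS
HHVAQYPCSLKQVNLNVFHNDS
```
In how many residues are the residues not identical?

8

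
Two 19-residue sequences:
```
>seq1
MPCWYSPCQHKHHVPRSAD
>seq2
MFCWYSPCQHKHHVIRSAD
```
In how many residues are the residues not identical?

2

The sequences differ at residues 2, 15 (1-based) — 2 in total.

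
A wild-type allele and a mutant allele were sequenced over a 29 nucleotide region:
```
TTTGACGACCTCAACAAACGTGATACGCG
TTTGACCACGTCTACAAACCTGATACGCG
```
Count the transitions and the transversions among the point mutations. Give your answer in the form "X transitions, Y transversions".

0 transitions, 4 transversions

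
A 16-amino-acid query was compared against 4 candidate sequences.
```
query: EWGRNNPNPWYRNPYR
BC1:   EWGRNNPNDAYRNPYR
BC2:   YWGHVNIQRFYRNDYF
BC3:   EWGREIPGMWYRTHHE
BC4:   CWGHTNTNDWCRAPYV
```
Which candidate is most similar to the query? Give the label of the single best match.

BC1 differs at 2 residues; BC2 differs at 9 residues; BC3 differs at 8 residues; BC4 differs at 8 residues. The closest is BC1.

BC1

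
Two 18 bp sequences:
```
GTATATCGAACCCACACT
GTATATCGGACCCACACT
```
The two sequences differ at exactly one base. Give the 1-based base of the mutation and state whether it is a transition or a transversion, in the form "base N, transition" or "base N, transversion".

The sequences differ only at base 9: A→G (purine→purine), a transition.

base 9, transition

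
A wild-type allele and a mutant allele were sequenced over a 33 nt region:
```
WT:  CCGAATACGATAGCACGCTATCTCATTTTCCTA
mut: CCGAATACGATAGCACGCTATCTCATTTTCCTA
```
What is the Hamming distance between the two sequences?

0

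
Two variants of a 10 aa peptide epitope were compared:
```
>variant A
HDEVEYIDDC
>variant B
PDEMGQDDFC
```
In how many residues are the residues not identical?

6

Comparing position by position, 6 residues differ: 1 (H/P), 4 (V/M), 5 (E/G), 6 (Y/Q), 7 (I/D), 9 (D/F).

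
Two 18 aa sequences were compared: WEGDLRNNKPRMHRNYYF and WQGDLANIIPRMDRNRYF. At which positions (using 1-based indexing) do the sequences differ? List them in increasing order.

2, 6, 8, 9, 13, 16

Scanning 1-based: 2: E/Q; 6: R/A; 8: N/I; 9: K/I; 13: H/D; 16: Y/R.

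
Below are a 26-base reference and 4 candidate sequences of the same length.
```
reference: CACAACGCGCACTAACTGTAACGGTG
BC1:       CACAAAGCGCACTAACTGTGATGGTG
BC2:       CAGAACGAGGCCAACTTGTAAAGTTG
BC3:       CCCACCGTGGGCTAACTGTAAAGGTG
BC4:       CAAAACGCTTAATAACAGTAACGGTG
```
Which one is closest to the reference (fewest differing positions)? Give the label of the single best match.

BC1

Hamming distances to reference — BC1: 3; BC2: 9; BC3: 6; BC4: 5.
Smallest is BC1 with 3 mismatches.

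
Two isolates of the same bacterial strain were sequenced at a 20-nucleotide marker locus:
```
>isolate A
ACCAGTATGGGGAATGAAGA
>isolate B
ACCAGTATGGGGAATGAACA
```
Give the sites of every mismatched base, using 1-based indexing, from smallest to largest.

Scanning 1-based: 19: G/C.

19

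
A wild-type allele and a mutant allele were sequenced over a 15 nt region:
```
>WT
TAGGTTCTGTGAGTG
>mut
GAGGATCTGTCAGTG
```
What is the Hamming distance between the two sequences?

Mismatches (1-based): site 1: T→G; site 5: T→A; site 11: G→C.

3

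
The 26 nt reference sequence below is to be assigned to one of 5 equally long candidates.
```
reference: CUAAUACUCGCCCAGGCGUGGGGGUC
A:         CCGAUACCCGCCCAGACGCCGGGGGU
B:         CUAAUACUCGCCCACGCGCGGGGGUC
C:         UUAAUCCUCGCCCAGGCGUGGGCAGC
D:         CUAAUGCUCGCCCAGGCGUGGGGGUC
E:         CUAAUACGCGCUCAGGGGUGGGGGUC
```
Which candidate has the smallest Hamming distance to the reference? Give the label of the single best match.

A differs at 8 bases; B differs at 2 bases; C differs at 5 bases; D differs at 1 base; E differs at 3 bases. The closest is D.

D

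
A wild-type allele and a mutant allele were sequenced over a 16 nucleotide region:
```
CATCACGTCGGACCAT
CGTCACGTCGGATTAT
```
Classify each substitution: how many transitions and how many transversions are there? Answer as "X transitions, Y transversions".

3 transitions, 0 transversions

Mismatches (1-based):
site 2: A→G (purine→purine, transition)
site 13: C→T (pyrimidine→pyrimidine, transition)
site 14: C→T (pyrimidine→pyrimidine, transition)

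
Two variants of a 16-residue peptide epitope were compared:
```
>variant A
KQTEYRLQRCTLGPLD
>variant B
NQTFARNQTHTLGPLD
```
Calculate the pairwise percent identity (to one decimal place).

6 positions differ (1, 4, 5, 7, 9, 10), so 10 of 16 match: 10/16 = 62.5%.

62.5%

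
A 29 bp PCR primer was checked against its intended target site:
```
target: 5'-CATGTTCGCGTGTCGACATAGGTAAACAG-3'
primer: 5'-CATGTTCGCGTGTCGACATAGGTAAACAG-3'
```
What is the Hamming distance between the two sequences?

0

No positions differ; the sequences are identical.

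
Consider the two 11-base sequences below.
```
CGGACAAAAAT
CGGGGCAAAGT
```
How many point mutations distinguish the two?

4

Comparing position by position, 4 bases differ: 4 (A/G), 5 (C/G), 6 (A/C), 10 (A/G).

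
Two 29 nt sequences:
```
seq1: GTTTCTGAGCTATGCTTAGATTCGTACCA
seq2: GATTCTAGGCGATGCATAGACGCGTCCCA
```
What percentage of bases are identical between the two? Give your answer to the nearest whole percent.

8 positions differ (2, 7, 8, 11, 16, 21, 22, 26), so 21 of 29 match: 21/29 = 72.41%.

72%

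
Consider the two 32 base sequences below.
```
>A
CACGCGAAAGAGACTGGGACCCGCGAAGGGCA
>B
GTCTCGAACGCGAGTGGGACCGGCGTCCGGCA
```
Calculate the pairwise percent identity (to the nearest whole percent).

69%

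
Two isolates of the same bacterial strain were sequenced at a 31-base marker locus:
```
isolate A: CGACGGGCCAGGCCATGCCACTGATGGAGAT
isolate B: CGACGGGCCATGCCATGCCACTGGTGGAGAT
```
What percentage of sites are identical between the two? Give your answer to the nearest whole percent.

Mismatches at positions 11, 24 (1-based): 2 of 31.
Identical positions: 29/31 = 93.55% → 94%.

94%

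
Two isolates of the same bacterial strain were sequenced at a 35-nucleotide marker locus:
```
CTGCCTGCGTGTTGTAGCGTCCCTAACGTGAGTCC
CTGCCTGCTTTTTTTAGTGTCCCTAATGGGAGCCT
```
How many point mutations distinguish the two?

The sequences differ at positions 9, 11, 14, 18, 27, 29, 33, 35 (1-based) — 8 in total.

8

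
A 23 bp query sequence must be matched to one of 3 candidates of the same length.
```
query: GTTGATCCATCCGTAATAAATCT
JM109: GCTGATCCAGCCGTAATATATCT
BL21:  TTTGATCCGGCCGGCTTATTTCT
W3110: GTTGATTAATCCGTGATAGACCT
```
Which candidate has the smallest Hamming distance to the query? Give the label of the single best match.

JM109

JM109 differs at 3 positions; BL21 differs at 8 positions; W3110 differs at 5 positions. The closest is JM109.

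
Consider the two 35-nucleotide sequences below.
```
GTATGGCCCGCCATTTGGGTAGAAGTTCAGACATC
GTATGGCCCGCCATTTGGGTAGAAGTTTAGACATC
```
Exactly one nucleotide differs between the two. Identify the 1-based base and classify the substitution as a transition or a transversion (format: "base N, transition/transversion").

The sequences differ only at base 28: C→T (pyrimidine→pyrimidine), a transition.

base 28, transition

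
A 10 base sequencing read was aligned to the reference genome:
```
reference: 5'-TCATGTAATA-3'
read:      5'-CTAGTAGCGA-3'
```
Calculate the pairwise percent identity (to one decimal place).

20.0%

Mismatches at positions 1, 2, 4, 5, 6, 7, 8, 9 (1-based): 8 of 10.
Identical positions: 2/10 = 20% → 20.0%.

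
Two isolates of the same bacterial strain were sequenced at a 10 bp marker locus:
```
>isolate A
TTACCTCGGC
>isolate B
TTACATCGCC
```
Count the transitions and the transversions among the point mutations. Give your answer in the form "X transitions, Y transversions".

0 transitions, 2 transversions

Mismatches (1-based):
base 5: C→A (pyrimidine→purine, transversion)
base 9: G→C (purine→pyrimidine, transversion)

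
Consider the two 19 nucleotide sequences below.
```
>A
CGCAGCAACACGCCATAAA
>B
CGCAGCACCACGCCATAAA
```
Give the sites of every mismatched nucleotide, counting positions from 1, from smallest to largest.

8

Scanning 1-based: 8: A/C.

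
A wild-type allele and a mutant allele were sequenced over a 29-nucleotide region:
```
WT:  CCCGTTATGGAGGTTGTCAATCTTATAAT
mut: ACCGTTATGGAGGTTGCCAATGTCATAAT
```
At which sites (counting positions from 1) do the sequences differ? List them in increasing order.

1, 17, 22, 24

Differences at site 1 (C→A), site 17 (T→C), site 22 (C→G), site 24 (T→C).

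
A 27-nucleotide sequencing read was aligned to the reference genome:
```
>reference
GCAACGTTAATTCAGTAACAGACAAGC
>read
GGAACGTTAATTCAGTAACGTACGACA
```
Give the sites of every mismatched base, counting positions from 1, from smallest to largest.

2, 20, 21, 24, 26, 27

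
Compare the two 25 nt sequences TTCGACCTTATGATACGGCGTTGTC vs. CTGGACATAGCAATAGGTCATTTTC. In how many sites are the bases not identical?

The sequences differ at sites 1, 3, 7, 9, 10, 11, 12, 16, 18, 20, 23 (1-based) — 11 in total.

11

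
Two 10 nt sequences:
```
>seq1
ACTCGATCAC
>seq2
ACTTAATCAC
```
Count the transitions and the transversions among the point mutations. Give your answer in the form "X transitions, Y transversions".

2 transitions, 0 transversions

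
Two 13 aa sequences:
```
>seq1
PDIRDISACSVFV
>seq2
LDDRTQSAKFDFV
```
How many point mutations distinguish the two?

7

Mismatches (1-based): position 1: P→L; position 3: I→D; position 5: D→T; position 6: I→Q; position 9: C→K; position 10: S→F; position 11: V→D.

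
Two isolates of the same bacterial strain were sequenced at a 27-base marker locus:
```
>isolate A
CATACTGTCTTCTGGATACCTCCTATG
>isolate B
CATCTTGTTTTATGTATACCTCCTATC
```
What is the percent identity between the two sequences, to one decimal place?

77.8%

6 positions differ (4, 5, 9, 12, 15, 27), so 21 of 27 match: 21/27 = 77.78%.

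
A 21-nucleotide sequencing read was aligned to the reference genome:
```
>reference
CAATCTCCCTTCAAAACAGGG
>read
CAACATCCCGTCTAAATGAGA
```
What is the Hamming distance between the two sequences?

Comparing position by position, 8 bases differ: 4 (T/C), 5 (C/A), 10 (T/G), 13 (A/T), 17 (C/T), 18 (A/G), 19 (G/A), 21 (G/A).

8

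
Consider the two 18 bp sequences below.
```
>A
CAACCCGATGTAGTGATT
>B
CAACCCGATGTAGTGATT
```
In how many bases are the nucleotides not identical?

0

The two sequences are identical at every position.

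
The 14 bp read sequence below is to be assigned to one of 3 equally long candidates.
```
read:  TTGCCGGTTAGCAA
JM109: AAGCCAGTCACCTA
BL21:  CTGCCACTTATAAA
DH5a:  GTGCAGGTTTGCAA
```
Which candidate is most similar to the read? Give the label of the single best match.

JM109 differs at 6 positions; BL21 differs at 5 positions; DH5a differs at 3 positions. The closest is DH5a.

DH5a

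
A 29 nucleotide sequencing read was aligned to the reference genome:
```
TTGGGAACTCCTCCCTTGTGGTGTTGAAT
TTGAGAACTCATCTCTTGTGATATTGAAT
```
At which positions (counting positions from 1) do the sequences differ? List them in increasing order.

4, 11, 14, 21, 23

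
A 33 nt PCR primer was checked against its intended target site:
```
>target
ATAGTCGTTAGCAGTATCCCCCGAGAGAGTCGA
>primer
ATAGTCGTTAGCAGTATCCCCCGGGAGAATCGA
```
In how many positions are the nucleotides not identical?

2

The sequences differ at positions 24, 29 (1-based) — 2 in total.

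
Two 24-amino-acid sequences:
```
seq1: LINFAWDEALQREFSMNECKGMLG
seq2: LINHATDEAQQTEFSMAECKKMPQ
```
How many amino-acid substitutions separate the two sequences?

Comparing position by position, 8 positions differ: 4 (F/H), 6 (W/T), 10 (L/Q), 12 (R/T), 17 (N/A), 21 (G/K), 23 (L/P), 24 (G/Q).

8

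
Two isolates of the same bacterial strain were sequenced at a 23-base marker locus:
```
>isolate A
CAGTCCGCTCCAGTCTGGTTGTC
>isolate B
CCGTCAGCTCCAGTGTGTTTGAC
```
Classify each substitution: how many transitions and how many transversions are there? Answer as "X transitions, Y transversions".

Mismatches (1-based):
site 2: A→C (purine→pyrimidine, transversion)
site 6: C→A (pyrimidine→purine, transversion)
site 15: C→G (pyrimidine→purine, transversion)
site 18: G→T (purine→pyrimidine, transversion)
site 22: T→A (pyrimidine→purine, transversion)

0 transitions, 5 transversions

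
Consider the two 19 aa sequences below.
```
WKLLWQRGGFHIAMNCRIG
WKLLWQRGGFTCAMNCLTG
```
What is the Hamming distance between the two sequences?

Comparing position by position, 4 residues differ: 11 (H/T), 12 (I/C), 17 (R/L), 18 (I/T).

4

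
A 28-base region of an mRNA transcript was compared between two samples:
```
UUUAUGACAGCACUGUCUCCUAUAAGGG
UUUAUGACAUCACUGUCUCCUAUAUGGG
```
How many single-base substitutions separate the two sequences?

Mismatches (1-based): base 10: G→U; base 25: A→U.

2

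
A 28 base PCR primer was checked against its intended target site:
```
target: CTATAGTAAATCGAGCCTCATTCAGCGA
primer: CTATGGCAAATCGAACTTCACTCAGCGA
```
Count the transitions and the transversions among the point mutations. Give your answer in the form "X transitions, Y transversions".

Transitions (purine↔purine or pyrimidine↔pyrimidine): 5 A→G, 7 T→C, 15 G→A, 17 C→T, 21 T→C.
Transversions (purine↔pyrimidine): none.

5 transitions, 0 transversions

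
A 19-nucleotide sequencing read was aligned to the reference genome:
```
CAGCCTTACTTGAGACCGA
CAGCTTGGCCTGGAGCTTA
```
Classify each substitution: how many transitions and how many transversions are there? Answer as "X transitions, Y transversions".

7 transitions, 2 transversions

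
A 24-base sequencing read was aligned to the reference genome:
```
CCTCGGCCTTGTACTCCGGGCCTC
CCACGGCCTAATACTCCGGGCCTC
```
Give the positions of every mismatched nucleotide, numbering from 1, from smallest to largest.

3, 10, 11

Scanning 1-based: 3: T/A; 10: T/A; 11: G/A.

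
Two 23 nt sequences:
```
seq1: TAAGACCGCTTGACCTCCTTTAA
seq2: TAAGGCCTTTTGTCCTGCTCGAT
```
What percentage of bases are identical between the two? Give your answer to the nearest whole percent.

65%

Mismatches at positions 5, 8, 9, 13, 17, 20, 21, 23 (1-based): 8 of 23.
Identical positions: 15/23 = 65.22% → 65%.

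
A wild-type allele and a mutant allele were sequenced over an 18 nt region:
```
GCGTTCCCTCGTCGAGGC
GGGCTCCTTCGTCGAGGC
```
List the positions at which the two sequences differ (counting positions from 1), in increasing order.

Differences at position 2 (C→G), position 4 (T→C), position 8 (C→T).

2, 4, 8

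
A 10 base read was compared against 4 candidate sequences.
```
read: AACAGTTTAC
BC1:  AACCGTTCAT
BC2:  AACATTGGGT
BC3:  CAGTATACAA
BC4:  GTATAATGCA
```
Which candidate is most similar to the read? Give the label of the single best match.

Hamming distances to read — BC1: 3; BC2: 5; BC3: 7; BC4: 9.
Smallest is BC1 with 3 mismatches.

BC1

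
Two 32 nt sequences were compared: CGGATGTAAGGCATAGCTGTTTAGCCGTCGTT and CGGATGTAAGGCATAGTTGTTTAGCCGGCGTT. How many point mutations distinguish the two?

2

Mismatches (1-based): position 17: C→T; position 28: T→G.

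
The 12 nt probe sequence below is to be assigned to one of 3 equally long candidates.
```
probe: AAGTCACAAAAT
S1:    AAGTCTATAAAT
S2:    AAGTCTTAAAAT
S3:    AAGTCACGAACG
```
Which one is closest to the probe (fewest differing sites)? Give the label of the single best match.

S1 differs at 3 sites; S2 differs at 2 sites; S3 differs at 3 sites. The closest is S2.

S2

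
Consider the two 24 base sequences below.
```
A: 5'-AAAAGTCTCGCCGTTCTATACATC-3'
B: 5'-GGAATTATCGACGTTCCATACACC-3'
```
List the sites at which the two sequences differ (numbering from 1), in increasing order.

1, 2, 5, 7, 11, 17, 23

Scanning 1-based: 1: A/G; 2: A/G; 5: G/T; 7: C/A; 11: C/A; 17: T/C; 23: T/C.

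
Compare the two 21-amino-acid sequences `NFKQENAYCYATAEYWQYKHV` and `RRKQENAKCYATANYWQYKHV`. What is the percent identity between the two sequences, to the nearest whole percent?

81%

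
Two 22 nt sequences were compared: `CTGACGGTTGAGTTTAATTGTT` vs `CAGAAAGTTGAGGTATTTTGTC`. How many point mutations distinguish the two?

8

The sequences differ at bases 2, 5, 6, 13, 15, 16, 17, 22 (1-based) — 8 in total.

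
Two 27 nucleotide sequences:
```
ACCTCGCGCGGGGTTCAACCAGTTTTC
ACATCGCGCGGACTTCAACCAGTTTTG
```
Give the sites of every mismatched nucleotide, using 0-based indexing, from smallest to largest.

2, 11, 12, 26

Differences at site 2 (C→A), site 11 (G→A), site 12 (G→C), site 26 (C→G).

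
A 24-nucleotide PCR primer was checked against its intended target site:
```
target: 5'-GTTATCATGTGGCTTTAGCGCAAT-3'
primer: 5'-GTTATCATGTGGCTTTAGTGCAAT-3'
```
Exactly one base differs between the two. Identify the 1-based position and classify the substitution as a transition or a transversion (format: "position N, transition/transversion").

The sequences differ only at position 19: C→T (pyrimidine→pyrimidine), a transition.

position 19, transition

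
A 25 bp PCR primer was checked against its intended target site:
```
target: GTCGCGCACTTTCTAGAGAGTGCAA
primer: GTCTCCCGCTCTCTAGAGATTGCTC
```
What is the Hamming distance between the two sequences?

The sequences differ at bases 4, 6, 8, 11, 20, 24, 25 (1-based) — 7 in total.

7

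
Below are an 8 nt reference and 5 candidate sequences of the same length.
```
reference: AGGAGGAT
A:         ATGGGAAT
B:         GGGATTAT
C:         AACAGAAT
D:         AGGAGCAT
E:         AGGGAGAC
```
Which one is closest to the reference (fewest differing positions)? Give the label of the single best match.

D

A differs at 3 positions; B differs at 3 positions; C differs at 3 positions; D differs at 1 position; E differs at 3 positions. The closest is D.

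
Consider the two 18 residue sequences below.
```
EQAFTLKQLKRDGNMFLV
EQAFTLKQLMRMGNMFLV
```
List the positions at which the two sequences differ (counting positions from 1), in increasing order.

Differences at position 10 (K→M), position 12 (D→M).

10, 12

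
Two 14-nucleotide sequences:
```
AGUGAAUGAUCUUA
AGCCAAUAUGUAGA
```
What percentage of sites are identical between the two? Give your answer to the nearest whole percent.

8 positions differ (3, 4, 8, 9, 10, 11, 12, 13), so 6 of 14 match: 6/14 = 42.86%.

43%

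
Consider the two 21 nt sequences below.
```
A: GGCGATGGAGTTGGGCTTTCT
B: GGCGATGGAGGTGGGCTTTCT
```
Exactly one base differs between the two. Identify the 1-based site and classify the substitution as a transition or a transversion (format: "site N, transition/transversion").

site 11, transversion

Site 11 changes T→G. T is a pyrimidine and G is a purine, so this is a transversion.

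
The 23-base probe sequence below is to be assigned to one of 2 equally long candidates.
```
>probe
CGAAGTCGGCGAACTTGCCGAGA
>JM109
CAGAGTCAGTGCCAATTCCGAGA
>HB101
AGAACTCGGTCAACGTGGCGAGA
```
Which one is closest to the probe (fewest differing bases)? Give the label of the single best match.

HB101

Hamming distances to probe — JM109: 9; HB101: 6.
Smallest is HB101 with 6 mismatches.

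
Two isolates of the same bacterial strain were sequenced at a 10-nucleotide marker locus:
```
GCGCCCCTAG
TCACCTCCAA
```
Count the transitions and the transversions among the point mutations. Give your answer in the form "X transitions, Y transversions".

4 transitions, 1 transversion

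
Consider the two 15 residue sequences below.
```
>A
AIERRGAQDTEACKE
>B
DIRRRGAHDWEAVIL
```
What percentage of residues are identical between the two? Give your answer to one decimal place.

53.3%

Mismatches at positions 1, 3, 8, 10, 13, 14, 15 (1-based): 7 of 15.
Identical positions: 8/15 = 53.33% → 53.3%.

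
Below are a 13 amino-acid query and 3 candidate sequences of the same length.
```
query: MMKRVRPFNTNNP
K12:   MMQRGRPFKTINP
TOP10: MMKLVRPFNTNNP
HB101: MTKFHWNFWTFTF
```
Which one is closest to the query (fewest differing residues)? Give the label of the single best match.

TOP10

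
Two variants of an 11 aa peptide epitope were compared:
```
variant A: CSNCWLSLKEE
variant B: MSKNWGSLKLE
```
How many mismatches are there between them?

The sequences differ at positions 1, 3, 4, 6, 10 (1-based) — 5 in total.

5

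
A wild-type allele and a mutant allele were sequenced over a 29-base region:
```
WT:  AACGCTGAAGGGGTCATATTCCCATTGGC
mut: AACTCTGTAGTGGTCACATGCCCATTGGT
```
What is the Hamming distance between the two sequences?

6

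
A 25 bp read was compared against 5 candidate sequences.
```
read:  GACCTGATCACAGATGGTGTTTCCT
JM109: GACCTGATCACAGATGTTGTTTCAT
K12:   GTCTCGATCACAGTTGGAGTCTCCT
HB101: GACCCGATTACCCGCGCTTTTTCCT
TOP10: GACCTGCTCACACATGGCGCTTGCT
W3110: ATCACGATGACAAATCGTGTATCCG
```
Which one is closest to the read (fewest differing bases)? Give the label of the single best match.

JM109 differs at 2 bases; K12 differs at 6 bases; HB101 differs at 8 bases; TOP10 differs at 5 bases; W3110 differs at 9 bases. The closest is JM109.

JM109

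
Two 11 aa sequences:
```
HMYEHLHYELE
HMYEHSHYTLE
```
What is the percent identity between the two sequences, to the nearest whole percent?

82%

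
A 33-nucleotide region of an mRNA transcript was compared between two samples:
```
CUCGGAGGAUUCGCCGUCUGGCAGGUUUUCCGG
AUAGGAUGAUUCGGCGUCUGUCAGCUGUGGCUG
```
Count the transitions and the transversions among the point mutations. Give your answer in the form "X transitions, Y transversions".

0 transitions, 10 transversions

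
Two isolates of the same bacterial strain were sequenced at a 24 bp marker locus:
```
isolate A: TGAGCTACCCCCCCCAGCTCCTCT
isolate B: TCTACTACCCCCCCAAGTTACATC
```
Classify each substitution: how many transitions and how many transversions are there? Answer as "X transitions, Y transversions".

4 transitions, 5 transversions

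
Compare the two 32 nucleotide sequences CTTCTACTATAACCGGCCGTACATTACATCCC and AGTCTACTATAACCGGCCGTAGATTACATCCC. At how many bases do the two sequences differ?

3

The sequences differ at bases 1, 2, 22 (1-based) — 3 in total.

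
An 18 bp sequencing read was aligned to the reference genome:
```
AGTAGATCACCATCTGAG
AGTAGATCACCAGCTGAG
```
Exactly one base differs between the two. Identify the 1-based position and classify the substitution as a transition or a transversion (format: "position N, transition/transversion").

The sequences differ only at position 13: T→G (pyrimidine→purine), a transversion.

position 13, transversion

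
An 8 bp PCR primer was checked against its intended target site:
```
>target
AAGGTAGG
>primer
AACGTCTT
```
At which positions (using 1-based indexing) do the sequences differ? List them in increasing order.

Differences at position 3 (G→C), position 6 (A→C), position 7 (G→T), position 8 (G→T).

3, 6, 7, 8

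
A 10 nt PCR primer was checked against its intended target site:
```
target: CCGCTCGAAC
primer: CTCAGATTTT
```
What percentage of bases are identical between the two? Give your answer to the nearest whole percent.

10%

9 positions differ (2, 3, 4, 5, 6, 7, 8, 9, 10), so 1 of 10 match: 1/10 = 10%.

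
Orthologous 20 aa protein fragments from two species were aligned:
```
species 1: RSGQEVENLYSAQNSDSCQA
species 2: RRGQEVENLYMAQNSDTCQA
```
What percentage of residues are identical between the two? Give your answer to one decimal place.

85.0%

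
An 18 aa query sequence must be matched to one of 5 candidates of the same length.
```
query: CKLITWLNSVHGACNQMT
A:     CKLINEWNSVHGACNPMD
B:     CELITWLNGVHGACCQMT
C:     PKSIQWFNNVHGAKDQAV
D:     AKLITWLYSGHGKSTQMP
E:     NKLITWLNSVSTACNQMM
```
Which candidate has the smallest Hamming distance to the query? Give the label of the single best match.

B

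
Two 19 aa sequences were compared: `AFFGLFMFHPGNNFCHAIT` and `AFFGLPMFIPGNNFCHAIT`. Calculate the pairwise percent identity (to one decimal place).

Mismatches at positions 6, 9 (1-based): 2 of 19.
Identical positions: 17/19 = 89.47% → 89.5%.

89.5%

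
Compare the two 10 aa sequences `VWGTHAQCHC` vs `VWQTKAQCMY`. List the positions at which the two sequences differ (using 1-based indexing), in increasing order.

Differences at position 3 (G→Q), position 5 (H→K), position 9 (H→M), position 10 (C→Y).

3, 5, 9, 10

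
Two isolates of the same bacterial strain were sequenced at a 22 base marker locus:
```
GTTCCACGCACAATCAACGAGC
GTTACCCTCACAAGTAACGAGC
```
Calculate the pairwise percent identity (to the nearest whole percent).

77%

5 positions differ (4, 6, 8, 14, 15), so 17 of 22 match: 17/22 = 77.27%.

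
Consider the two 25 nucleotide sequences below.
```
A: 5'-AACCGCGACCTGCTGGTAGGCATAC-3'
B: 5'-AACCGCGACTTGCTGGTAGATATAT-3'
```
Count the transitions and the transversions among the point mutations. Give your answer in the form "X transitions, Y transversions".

Mismatches (1-based):
base 10: C→T (pyrimidine→pyrimidine, transition)
base 20: G→A (purine→purine, transition)
base 21: C→T (pyrimidine→pyrimidine, transition)
base 25: C→T (pyrimidine→pyrimidine, transition)

4 transitions, 0 transversions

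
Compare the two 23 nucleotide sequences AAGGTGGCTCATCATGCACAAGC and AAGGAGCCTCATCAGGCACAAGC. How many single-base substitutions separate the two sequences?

3

Mismatches (1-based): position 5: T→A; position 7: G→C; position 15: T→G.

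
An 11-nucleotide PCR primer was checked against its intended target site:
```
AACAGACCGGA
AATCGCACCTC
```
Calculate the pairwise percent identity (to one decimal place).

36.4%

Mismatches at positions 3, 4, 6, 7, 9, 10, 11 (1-based): 7 of 11.
Identical positions: 4/11 = 36.36% → 36.4%.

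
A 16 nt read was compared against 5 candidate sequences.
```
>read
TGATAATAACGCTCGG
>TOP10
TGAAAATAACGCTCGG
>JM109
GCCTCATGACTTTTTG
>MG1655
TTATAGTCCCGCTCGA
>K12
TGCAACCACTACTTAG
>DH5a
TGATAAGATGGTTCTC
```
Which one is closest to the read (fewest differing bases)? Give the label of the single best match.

Hamming distances to read — TOP10: 1; JM109: 9; MG1655: 5; K12: 9; DH5a: 6.
Smallest is TOP10 with 1 mismatch.

TOP10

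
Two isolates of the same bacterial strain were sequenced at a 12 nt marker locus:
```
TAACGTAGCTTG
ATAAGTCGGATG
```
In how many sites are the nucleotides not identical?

6

The sequences differ at sites 1, 2, 4, 7, 9, 10 (1-based) — 6 in total.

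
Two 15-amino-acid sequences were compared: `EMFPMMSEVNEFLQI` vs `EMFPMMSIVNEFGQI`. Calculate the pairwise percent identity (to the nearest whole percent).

87%

Mismatches at positions 8, 13 (1-based): 2 of 15.
Identical positions: 13/15 = 86.67% → 87%.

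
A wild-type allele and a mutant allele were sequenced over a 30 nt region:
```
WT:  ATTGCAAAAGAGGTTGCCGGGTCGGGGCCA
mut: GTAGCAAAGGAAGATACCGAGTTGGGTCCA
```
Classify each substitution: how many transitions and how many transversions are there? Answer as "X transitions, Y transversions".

6 transitions, 3 transversions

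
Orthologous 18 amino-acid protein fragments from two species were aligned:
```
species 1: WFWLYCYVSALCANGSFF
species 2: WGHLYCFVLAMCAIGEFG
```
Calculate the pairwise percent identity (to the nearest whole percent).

8 positions differ (2, 3, 7, 9, 11, 14, 16, 18), so 10 of 18 match: 10/18 = 55.56%.

56%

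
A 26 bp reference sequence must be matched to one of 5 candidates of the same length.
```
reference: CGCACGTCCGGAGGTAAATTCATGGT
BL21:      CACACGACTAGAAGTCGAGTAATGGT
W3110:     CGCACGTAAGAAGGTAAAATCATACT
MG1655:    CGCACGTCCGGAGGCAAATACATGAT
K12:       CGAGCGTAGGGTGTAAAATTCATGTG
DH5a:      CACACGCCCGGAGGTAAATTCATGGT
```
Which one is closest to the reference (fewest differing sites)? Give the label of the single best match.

DH5a

BL21 differs at 9 sites; W3110 differs at 6 sites; MG1655 differs at 3 sites; K12 differs at 9 sites; DH5a differs at 2 sites. The closest is DH5a.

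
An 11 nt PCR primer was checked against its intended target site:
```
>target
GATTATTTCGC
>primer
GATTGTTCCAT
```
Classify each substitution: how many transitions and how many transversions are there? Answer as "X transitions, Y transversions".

Mismatches (1-based):
base 5: A→G (purine→purine, transition)
base 8: T→C (pyrimidine→pyrimidine, transition)
base 10: G→A (purine→purine, transition)
base 11: C→T (pyrimidine→pyrimidine, transition)

4 transitions, 0 transversions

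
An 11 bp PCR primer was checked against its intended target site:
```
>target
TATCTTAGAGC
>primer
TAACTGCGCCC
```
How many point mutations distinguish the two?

5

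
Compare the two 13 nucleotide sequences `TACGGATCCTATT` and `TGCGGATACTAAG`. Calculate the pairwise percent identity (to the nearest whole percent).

4 positions differ (2, 8, 12, 13), so 9 of 13 match: 9/13 = 69.23%.

69%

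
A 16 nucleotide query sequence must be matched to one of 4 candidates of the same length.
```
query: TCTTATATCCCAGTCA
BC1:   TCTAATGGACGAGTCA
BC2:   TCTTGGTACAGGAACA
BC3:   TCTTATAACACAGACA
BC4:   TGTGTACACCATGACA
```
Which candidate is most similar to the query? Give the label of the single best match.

BC3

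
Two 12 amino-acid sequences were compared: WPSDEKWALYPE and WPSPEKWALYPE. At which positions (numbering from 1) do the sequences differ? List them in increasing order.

4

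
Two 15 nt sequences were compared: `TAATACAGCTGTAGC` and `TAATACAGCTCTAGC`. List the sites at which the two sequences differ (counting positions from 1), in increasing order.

11

Differences at site 11 (G→C).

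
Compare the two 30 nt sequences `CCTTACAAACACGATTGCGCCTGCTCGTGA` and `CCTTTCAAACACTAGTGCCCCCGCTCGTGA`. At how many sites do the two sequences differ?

5

Mismatches (1-based): site 5: A→T; site 13: G→T; site 15: T→G; site 19: G→C; site 22: T→C.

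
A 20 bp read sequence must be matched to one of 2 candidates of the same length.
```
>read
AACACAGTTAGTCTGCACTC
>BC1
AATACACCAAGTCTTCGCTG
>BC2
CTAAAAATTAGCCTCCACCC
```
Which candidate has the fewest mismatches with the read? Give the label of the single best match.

BC1 differs at 7 sites; BC2 differs at 8 sites. The closest is BC1.

BC1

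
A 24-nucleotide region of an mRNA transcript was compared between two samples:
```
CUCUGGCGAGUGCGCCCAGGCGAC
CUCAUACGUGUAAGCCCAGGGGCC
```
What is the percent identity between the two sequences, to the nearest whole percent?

67%

Mismatches at positions 4, 5, 6, 9, 12, 13, 21, 23 (1-based): 8 of 24.
Identical positions: 16/24 = 66.67% → 67%.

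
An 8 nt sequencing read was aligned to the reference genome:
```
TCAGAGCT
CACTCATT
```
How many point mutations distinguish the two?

Comparing position by position, 7 positions differ: 1 (T/C), 2 (C/A), 3 (A/C), 4 (G/T), 5 (A/C), 6 (G/A), 7 (C/T).

7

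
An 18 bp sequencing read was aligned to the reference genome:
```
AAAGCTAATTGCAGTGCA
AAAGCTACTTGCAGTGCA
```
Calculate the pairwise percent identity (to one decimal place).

94.4%

Mismatch at position 8 (1-based): 1 of 18.
Identical positions: 17/18 = 94.44% → 94.4%.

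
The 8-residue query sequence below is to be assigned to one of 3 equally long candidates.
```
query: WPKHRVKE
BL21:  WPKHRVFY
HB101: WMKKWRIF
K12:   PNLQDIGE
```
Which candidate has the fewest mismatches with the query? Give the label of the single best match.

BL21

BL21 differs at 2 positions; HB101 differs at 6 positions; K12 differs at 7 positions. The closest is BL21.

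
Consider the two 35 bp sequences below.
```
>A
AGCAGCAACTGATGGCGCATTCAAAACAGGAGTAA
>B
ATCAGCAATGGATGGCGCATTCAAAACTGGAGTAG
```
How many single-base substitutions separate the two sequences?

5

Mismatches (1-based): base 2: G→T; base 9: C→T; base 10: T→G; base 28: A→T; base 35: A→G.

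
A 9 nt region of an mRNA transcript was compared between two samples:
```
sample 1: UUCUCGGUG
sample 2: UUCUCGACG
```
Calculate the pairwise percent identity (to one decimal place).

77.8%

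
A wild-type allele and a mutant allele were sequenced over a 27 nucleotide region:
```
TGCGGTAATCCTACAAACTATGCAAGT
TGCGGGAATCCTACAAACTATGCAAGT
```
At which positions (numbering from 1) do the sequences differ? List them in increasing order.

6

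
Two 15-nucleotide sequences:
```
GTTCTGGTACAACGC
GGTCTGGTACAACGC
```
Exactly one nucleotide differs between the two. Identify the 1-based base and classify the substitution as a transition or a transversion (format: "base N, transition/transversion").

base 2, transversion

The sequences differ only at base 2: T→G (pyrimidine→purine), a transversion.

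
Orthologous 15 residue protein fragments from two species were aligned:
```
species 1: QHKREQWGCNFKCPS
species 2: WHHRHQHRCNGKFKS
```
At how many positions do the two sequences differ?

8

The sequences differ at positions 1, 3, 5, 7, 8, 11, 13, 14 (1-based) — 8 in total.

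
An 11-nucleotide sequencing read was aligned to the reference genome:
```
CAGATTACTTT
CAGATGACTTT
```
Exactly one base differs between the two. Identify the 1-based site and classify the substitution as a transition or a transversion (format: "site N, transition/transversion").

site 6, transversion

The sequences differ only at site 6: T→G (pyrimidine→purine), a transversion.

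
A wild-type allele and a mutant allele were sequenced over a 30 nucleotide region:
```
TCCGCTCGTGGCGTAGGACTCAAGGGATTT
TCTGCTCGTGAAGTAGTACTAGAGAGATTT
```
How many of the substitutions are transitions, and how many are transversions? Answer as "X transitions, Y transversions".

4 transitions, 3 transversions

Transitions (purine↔purine or pyrimidine↔pyrimidine): 3 C→T, 11 G→A, 22 A→G, 25 G→A.
Transversions (purine↔pyrimidine): 12 C→A, 17 G→T, 21 C→A.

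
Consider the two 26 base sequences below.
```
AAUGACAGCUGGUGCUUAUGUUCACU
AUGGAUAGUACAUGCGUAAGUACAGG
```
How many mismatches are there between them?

Comparing position by position, 12 positions differ: 2 (A/U), 3 (U/G), 6 (C/U), 9 (C/U), 10 (U/A), 11 (G/C), 12 (G/A), 16 (U/G), 19 (U/A), 22 (U/A), 25 (C/G), 26 (U/G).

12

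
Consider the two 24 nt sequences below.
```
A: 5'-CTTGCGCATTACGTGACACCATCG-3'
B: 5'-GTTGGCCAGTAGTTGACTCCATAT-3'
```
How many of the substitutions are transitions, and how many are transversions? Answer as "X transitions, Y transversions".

Transitions (purine↔purine or pyrimidine↔pyrimidine): none.
Transversions (purine↔pyrimidine): 1 C→G, 5 C→G, 6 G→C, 9 T→G, 12 C→G, 13 G→T, 18 A→T, 23 C→A, 24 G→T.

0 transitions, 9 transversions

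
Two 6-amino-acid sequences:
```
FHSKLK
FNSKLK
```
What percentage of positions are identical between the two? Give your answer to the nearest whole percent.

83%

Mismatch at position 2 (1-based): 1 of 6.
Identical positions: 5/6 = 83.33% → 83%.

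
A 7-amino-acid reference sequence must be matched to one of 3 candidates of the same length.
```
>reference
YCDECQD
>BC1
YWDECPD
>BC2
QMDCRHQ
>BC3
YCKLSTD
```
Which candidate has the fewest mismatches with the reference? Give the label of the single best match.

Hamming distances to reference — BC1: 2; BC2: 6; BC3: 4.
Smallest is BC1 with 2 mismatches.

BC1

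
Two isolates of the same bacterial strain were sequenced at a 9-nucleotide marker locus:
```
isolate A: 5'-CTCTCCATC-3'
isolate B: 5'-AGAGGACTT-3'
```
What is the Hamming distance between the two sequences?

8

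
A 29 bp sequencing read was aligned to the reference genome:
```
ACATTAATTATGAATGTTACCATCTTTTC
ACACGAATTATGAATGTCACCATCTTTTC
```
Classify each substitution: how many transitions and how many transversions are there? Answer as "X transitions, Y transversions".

2 transitions, 1 transversion

Transitions (purine↔purine or pyrimidine↔pyrimidine): 4 T→C, 18 T→C.
Transversions (purine↔pyrimidine): 5 T→G.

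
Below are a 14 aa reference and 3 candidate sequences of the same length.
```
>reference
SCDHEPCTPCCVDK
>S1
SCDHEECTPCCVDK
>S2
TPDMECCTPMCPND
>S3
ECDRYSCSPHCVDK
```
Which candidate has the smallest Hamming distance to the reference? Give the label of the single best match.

Hamming distances to reference — S1: 1; S2: 8; S3: 6.
Smallest is S1 with 1 mismatch.

S1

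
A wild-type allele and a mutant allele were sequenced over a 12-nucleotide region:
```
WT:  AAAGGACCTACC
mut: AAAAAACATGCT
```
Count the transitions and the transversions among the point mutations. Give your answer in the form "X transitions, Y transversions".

4 transitions, 1 transversion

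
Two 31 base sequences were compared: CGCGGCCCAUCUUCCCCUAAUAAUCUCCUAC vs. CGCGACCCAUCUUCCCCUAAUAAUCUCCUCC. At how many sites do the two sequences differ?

Comparing position by position, 2 sites differ: 5 (G/A), 30 (A/C).

2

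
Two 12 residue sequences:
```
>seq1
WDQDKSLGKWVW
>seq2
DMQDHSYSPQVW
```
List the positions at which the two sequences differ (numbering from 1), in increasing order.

1, 2, 5, 7, 8, 9, 10

Differences at position 1 (W→D), position 2 (D→M), position 5 (K→H), position 7 (L→Y), position 8 (G→S), position 9 (K→P), position 10 (W→Q).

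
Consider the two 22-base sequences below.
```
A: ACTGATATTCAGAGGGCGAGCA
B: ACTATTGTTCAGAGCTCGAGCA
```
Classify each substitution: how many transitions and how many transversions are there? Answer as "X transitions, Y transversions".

Mismatches (1-based):
position 4: G→A (purine→purine, transition)
position 5: A→T (purine→pyrimidine, transversion)
position 7: A→G (purine→purine, transition)
position 15: G→C (purine→pyrimidine, transversion)
position 16: G→T (purine→pyrimidine, transversion)

2 transitions, 3 transversions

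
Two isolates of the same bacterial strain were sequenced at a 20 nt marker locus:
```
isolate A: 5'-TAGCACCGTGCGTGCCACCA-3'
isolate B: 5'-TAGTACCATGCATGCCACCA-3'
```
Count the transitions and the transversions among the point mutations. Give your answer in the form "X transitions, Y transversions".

3 transitions, 0 transversions

Mismatches (1-based):
site 4: C→T (pyrimidine→pyrimidine, transition)
site 8: G→A (purine→purine, transition)
site 12: G→A (purine→purine, transition)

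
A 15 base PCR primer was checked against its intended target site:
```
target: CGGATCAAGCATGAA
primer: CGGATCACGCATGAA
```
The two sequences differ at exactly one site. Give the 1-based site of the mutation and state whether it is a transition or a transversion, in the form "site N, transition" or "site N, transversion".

site 8, transversion

Site 8 changes A→C. A is a purine and C is a pyrimidine, so this is a transversion.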